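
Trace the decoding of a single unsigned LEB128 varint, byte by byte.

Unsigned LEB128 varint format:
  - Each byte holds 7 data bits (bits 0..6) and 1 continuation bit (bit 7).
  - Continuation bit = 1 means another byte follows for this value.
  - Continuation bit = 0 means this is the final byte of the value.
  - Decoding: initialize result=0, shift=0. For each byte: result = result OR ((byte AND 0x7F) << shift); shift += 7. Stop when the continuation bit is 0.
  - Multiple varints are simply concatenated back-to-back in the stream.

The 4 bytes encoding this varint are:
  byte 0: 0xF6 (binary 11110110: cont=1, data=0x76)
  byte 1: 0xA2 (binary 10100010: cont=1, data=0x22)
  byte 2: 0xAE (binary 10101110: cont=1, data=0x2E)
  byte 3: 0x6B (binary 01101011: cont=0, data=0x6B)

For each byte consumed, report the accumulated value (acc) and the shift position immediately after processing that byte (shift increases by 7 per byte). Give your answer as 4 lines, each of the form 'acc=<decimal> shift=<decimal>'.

Answer: acc=118 shift=7
acc=4470 shift=14
acc=758134 shift=21
acc=225153398 shift=28

Derivation:
byte 0=0xF6: payload=0x76=118, contrib = 118<<0 = 118; acc -> 118, shift -> 7
byte 1=0xA2: payload=0x22=34, contrib = 34<<7 = 4352; acc -> 4470, shift -> 14
byte 2=0xAE: payload=0x2E=46, contrib = 46<<14 = 753664; acc -> 758134, shift -> 21
byte 3=0x6B: payload=0x6B=107, contrib = 107<<21 = 224395264; acc -> 225153398, shift -> 28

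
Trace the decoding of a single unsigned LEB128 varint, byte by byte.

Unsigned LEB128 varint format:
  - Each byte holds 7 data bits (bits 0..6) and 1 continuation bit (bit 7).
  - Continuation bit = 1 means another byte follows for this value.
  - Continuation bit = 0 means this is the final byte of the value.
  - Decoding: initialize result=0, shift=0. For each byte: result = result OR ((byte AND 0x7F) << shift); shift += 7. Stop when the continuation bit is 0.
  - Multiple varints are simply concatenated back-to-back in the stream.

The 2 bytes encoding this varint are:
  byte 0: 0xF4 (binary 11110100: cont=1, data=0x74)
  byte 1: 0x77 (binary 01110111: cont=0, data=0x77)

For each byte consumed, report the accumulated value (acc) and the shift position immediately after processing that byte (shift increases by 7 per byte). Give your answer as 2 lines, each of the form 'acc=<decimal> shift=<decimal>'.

byte 0=0xF4: payload=0x74=116, contrib = 116<<0 = 116; acc -> 116, shift -> 7
byte 1=0x77: payload=0x77=119, contrib = 119<<7 = 15232; acc -> 15348, shift -> 14

Answer: acc=116 shift=7
acc=15348 shift=14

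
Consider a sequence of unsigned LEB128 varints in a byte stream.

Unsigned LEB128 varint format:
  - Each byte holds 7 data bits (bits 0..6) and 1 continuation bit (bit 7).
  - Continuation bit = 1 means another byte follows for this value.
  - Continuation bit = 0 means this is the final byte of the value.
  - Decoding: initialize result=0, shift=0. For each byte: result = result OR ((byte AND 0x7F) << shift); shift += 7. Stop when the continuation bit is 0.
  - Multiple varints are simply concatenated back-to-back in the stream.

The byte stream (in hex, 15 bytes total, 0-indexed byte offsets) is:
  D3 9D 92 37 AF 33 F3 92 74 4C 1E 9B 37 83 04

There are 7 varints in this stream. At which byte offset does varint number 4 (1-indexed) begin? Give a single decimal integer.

Answer: 9

Derivation:
  byte[0]=0xD3 cont=1 payload=0x53=83: acc |= 83<<0 -> acc=83 shift=7
  byte[1]=0x9D cont=1 payload=0x1D=29: acc |= 29<<7 -> acc=3795 shift=14
  byte[2]=0x92 cont=1 payload=0x12=18: acc |= 18<<14 -> acc=298707 shift=21
  byte[3]=0x37 cont=0 payload=0x37=55: acc |= 55<<21 -> acc=115642067 shift=28 [end]
Varint 1: bytes[0:4] = D3 9D 92 37 -> value 115642067 (4 byte(s))
  byte[4]=0xAF cont=1 payload=0x2F=47: acc |= 47<<0 -> acc=47 shift=7
  byte[5]=0x33 cont=0 payload=0x33=51: acc |= 51<<7 -> acc=6575 shift=14 [end]
Varint 2: bytes[4:6] = AF 33 -> value 6575 (2 byte(s))
  byte[6]=0xF3 cont=1 payload=0x73=115: acc |= 115<<0 -> acc=115 shift=7
  byte[7]=0x92 cont=1 payload=0x12=18: acc |= 18<<7 -> acc=2419 shift=14
  byte[8]=0x74 cont=0 payload=0x74=116: acc |= 116<<14 -> acc=1902963 shift=21 [end]
Varint 3: bytes[6:9] = F3 92 74 -> value 1902963 (3 byte(s))
  byte[9]=0x4C cont=0 payload=0x4C=76: acc |= 76<<0 -> acc=76 shift=7 [end]
Varint 4: bytes[9:10] = 4C -> value 76 (1 byte(s))
  byte[10]=0x1E cont=0 payload=0x1E=30: acc |= 30<<0 -> acc=30 shift=7 [end]
Varint 5: bytes[10:11] = 1E -> value 30 (1 byte(s))
  byte[11]=0x9B cont=1 payload=0x1B=27: acc |= 27<<0 -> acc=27 shift=7
  byte[12]=0x37 cont=0 payload=0x37=55: acc |= 55<<7 -> acc=7067 shift=14 [end]
Varint 6: bytes[11:13] = 9B 37 -> value 7067 (2 byte(s))
  byte[13]=0x83 cont=1 payload=0x03=3: acc |= 3<<0 -> acc=3 shift=7
  byte[14]=0x04 cont=0 payload=0x04=4: acc |= 4<<7 -> acc=515 shift=14 [end]
Varint 7: bytes[13:15] = 83 04 -> value 515 (2 byte(s))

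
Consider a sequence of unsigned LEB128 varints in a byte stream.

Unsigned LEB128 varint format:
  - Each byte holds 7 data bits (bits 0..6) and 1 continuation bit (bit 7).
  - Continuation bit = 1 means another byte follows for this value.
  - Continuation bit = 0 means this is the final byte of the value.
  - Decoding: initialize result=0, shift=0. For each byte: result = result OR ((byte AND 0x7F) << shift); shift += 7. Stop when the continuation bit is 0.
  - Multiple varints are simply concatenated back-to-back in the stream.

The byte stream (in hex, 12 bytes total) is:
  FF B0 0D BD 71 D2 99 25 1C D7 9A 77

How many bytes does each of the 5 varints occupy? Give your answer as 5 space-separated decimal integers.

Answer: 3 2 3 1 3

Derivation:
  byte[0]=0xFF cont=1 payload=0x7F=127: acc |= 127<<0 -> acc=127 shift=7
  byte[1]=0xB0 cont=1 payload=0x30=48: acc |= 48<<7 -> acc=6271 shift=14
  byte[2]=0x0D cont=0 payload=0x0D=13: acc |= 13<<14 -> acc=219263 shift=21 [end]
Varint 1: bytes[0:3] = FF B0 0D -> value 219263 (3 byte(s))
  byte[3]=0xBD cont=1 payload=0x3D=61: acc |= 61<<0 -> acc=61 shift=7
  byte[4]=0x71 cont=0 payload=0x71=113: acc |= 113<<7 -> acc=14525 shift=14 [end]
Varint 2: bytes[3:5] = BD 71 -> value 14525 (2 byte(s))
  byte[5]=0xD2 cont=1 payload=0x52=82: acc |= 82<<0 -> acc=82 shift=7
  byte[6]=0x99 cont=1 payload=0x19=25: acc |= 25<<7 -> acc=3282 shift=14
  byte[7]=0x25 cont=0 payload=0x25=37: acc |= 37<<14 -> acc=609490 shift=21 [end]
Varint 3: bytes[5:8] = D2 99 25 -> value 609490 (3 byte(s))
  byte[8]=0x1C cont=0 payload=0x1C=28: acc |= 28<<0 -> acc=28 shift=7 [end]
Varint 4: bytes[8:9] = 1C -> value 28 (1 byte(s))
  byte[9]=0xD7 cont=1 payload=0x57=87: acc |= 87<<0 -> acc=87 shift=7
  byte[10]=0x9A cont=1 payload=0x1A=26: acc |= 26<<7 -> acc=3415 shift=14
  byte[11]=0x77 cont=0 payload=0x77=119: acc |= 119<<14 -> acc=1953111 shift=21 [end]
Varint 5: bytes[9:12] = D7 9A 77 -> value 1953111 (3 byte(s))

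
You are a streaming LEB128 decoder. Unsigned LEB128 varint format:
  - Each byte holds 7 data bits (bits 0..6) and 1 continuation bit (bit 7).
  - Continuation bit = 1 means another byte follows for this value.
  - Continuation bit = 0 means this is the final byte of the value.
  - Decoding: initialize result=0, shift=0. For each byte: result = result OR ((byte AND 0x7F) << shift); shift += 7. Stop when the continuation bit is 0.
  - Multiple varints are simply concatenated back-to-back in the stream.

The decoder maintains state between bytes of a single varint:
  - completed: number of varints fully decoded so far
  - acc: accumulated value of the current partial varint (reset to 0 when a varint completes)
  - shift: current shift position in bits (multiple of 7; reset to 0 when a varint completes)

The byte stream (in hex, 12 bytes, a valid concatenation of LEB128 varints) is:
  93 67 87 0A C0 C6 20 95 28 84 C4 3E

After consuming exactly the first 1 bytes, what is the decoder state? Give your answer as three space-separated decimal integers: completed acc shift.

Answer: 0 19 7

Derivation:
byte[0]=0x93 cont=1 payload=0x13: acc |= 19<<0 -> completed=0 acc=19 shift=7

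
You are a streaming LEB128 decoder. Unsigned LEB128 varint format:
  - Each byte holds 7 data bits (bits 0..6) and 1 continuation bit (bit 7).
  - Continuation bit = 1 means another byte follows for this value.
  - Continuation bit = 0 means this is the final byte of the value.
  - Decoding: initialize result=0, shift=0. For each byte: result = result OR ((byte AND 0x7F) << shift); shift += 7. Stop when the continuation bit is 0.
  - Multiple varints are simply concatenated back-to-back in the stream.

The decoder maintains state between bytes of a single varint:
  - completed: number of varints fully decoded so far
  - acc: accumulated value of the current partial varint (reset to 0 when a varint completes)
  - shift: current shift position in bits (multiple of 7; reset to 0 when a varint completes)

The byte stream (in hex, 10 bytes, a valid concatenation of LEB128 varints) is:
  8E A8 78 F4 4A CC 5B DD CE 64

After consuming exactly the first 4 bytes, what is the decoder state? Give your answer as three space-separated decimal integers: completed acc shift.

Answer: 1 116 7

Derivation:
byte[0]=0x8E cont=1 payload=0x0E: acc |= 14<<0 -> completed=0 acc=14 shift=7
byte[1]=0xA8 cont=1 payload=0x28: acc |= 40<<7 -> completed=0 acc=5134 shift=14
byte[2]=0x78 cont=0 payload=0x78: varint #1 complete (value=1971214); reset -> completed=1 acc=0 shift=0
byte[3]=0xF4 cont=1 payload=0x74: acc |= 116<<0 -> completed=1 acc=116 shift=7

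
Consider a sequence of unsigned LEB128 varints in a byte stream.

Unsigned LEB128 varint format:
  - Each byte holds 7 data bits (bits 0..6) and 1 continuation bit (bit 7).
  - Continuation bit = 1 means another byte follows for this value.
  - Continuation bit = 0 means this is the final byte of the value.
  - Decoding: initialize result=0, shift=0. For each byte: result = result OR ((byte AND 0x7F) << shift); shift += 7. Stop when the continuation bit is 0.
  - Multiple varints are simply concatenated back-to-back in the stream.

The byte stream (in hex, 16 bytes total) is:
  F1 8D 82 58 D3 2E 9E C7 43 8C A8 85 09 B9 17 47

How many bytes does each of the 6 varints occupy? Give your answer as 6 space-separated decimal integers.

  byte[0]=0xF1 cont=1 payload=0x71=113: acc |= 113<<0 -> acc=113 shift=7
  byte[1]=0x8D cont=1 payload=0x0D=13: acc |= 13<<7 -> acc=1777 shift=14
  byte[2]=0x82 cont=1 payload=0x02=2: acc |= 2<<14 -> acc=34545 shift=21
  byte[3]=0x58 cont=0 payload=0x58=88: acc |= 88<<21 -> acc=184583921 shift=28 [end]
Varint 1: bytes[0:4] = F1 8D 82 58 -> value 184583921 (4 byte(s))
  byte[4]=0xD3 cont=1 payload=0x53=83: acc |= 83<<0 -> acc=83 shift=7
  byte[5]=0x2E cont=0 payload=0x2E=46: acc |= 46<<7 -> acc=5971 shift=14 [end]
Varint 2: bytes[4:6] = D3 2E -> value 5971 (2 byte(s))
  byte[6]=0x9E cont=1 payload=0x1E=30: acc |= 30<<0 -> acc=30 shift=7
  byte[7]=0xC7 cont=1 payload=0x47=71: acc |= 71<<7 -> acc=9118 shift=14
  byte[8]=0x43 cont=0 payload=0x43=67: acc |= 67<<14 -> acc=1106846 shift=21 [end]
Varint 3: bytes[6:9] = 9E C7 43 -> value 1106846 (3 byte(s))
  byte[9]=0x8C cont=1 payload=0x0C=12: acc |= 12<<0 -> acc=12 shift=7
  byte[10]=0xA8 cont=1 payload=0x28=40: acc |= 40<<7 -> acc=5132 shift=14
  byte[11]=0x85 cont=1 payload=0x05=5: acc |= 5<<14 -> acc=87052 shift=21
  byte[12]=0x09 cont=0 payload=0x09=9: acc |= 9<<21 -> acc=18961420 shift=28 [end]
Varint 4: bytes[9:13] = 8C A8 85 09 -> value 18961420 (4 byte(s))
  byte[13]=0xB9 cont=1 payload=0x39=57: acc |= 57<<0 -> acc=57 shift=7
  byte[14]=0x17 cont=0 payload=0x17=23: acc |= 23<<7 -> acc=3001 shift=14 [end]
Varint 5: bytes[13:15] = B9 17 -> value 3001 (2 byte(s))
  byte[15]=0x47 cont=0 payload=0x47=71: acc |= 71<<0 -> acc=71 shift=7 [end]
Varint 6: bytes[15:16] = 47 -> value 71 (1 byte(s))

Answer: 4 2 3 4 2 1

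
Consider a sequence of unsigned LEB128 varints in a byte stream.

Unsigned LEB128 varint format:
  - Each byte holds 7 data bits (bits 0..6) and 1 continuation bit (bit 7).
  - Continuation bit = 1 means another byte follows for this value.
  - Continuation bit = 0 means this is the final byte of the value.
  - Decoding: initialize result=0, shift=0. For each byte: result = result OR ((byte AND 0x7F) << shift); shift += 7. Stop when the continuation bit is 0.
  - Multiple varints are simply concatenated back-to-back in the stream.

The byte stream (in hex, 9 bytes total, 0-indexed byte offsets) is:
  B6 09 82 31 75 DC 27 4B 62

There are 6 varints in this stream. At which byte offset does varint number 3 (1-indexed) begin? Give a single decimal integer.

  byte[0]=0xB6 cont=1 payload=0x36=54: acc |= 54<<0 -> acc=54 shift=7
  byte[1]=0x09 cont=0 payload=0x09=9: acc |= 9<<7 -> acc=1206 shift=14 [end]
Varint 1: bytes[0:2] = B6 09 -> value 1206 (2 byte(s))
  byte[2]=0x82 cont=1 payload=0x02=2: acc |= 2<<0 -> acc=2 shift=7
  byte[3]=0x31 cont=0 payload=0x31=49: acc |= 49<<7 -> acc=6274 shift=14 [end]
Varint 2: bytes[2:4] = 82 31 -> value 6274 (2 byte(s))
  byte[4]=0x75 cont=0 payload=0x75=117: acc |= 117<<0 -> acc=117 shift=7 [end]
Varint 3: bytes[4:5] = 75 -> value 117 (1 byte(s))
  byte[5]=0xDC cont=1 payload=0x5C=92: acc |= 92<<0 -> acc=92 shift=7
  byte[6]=0x27 cont=0 payload=0x27=39: acc |= 39<<7 -> acc=5084 shift=14 [end]
Varint 4: bytes[5:7] = DC 27 -> value 5084 (2 byte(s))
  byte[7]=0x4B cont=0 payload=0x4B=75: acc |= 75<<0 -> acc=75 shift=7 [end]
Varint 5: bytes[7:8] = 4B -> value 75 (1 byte(s))
  byte[8]=0x62 cont=0 payload=0x62=98: acc |= 98<<0 -> acc=98 shift=7 [end]
Varint 6: bytes[8:9] = 62 -> value 98 (1 byte(s))

Answer: 4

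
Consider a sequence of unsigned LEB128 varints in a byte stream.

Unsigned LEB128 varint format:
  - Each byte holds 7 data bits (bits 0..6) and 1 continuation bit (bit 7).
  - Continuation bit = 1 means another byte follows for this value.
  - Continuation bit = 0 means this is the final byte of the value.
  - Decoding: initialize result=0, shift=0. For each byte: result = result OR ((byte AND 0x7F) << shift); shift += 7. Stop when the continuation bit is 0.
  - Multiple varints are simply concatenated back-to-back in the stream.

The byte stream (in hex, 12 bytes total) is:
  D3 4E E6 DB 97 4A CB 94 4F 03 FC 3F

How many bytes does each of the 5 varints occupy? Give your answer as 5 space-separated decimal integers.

Answer: 2 4 3 1 2

Derivation:
  byte[0]=0xD3 cont=1 payload=0x53=83: acc |= 83<<0 -> acc=83 shift=7
  byte[1]=0x4E cont=0 payload=0x4E=78: acc |= 78<<7 -> acc=10067 shift=14 [end]
Varint 1: bytes[0:2] = D3 4E -> value 10067 (2 byte(s))
  byte[2]=0xE6 cont=1 payload=0x66=102: acc |= 102<<0 -> acc=102 shift=7
  byte[3]=0xDB cont=1 payload=0x5B=91: acc |= 91<<7 -> acc=11750 shift=14
  byte[4]=0x97 cont=1 payload=0x17=23: acc |= 23<<14 -> acc=388582 shift=21
  byte[5]=0x4A cont=0 payload=0x4A=74: acc |= 74<<21 -> acc=155577830 shift=28 [end]
Varint 2: bytes[2:6] = E6 DB 97 4A -> value 155577830 (4 byte(s))
  byte[6]=0xCB cont=1 payload=0x4B=75: acc |= 75<<0 -> acc=75 shift=7
  byte[7]=0x94 cont=1 payload=0x14=20: acc |= 20<<7 -> acc=2635 shift=14
  byte[8]=0x4F cont=0 payload=0x4F=79: acc |= 79<<14 -> acc=1296971 shift=21 [end]
Varint 3: bytes[6:9] = CB 94 4F -> value 1296971 (3 byte(s))
  byte[9]=0x03 cont=0 payload=0x03=3: acc |= 3<<0 -> acc=3 shift=7 [end]
Varint 4: bytes[9:10] = 03 -> value 3 (1 byte(s))
  byte[10]=0xFC cont=1 payload=0x7C=124: acc |= 124<<0 -> acc=124 shift=7
  byte[11]=0x3F cont=0 payload=0x3F=63: acc |= 63<<7 -> acc=8188 shift=14 [end]
Varint 5: bytes[10:12] = FC 3F -> value 8188 (2 byte(s))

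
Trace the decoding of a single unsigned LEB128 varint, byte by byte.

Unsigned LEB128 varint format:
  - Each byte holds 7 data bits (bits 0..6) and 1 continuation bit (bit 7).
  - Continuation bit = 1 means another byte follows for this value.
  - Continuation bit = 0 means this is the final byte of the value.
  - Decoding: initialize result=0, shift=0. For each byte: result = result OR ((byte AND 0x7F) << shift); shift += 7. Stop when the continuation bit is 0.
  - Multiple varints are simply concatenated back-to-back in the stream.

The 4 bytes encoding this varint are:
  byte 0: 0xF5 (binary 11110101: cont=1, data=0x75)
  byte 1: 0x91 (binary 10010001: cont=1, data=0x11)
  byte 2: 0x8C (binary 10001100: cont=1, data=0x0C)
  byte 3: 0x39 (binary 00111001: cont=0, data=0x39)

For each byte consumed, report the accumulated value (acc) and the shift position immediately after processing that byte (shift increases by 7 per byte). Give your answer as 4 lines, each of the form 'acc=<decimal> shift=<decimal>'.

byte 0=0xF5: payload=0x75=117, contrib = 117<<0 = 117; acc -> 117, shift -> 7
byte 1=0x91: payload=0x11=17, contrib = 17<<7 = 2176; acc -> 2293, shift -> 14
byte 2=0x8C: payload=0x0C=12, contrib = 12<<14 = 196608; acc -> 198901, shift -> 21
byte 3=0x39: payload=0x39=57, contrib = 57<<21 = 119537664; acc -> 119736565, shift -> 28

Answer: acc=117 shift=7
acc=2293 shift=14
acc=198901 shift=21
acc=119736565 shift=28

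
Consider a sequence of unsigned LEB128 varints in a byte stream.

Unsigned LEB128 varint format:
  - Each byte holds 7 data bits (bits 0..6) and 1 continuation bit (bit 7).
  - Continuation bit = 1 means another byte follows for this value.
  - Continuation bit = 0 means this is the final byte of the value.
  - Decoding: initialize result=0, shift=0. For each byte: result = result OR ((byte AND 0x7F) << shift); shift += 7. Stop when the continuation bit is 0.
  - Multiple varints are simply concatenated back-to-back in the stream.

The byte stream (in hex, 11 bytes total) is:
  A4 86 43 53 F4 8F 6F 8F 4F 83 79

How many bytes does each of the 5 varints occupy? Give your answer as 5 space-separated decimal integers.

Answer: 3 1 3 2 2

Derivation:
  byte[0]=0xA4 cont=1 payload=0x24=36: acc |= 36<<0 -> acc=36 shift=7
  byte[1]=0x86 cont=1 payload=0x06=6: acc |= 6<<7 -> acc=804 shift=14
  byte[2]=0x43 cont=0 payload=0x43=67: acc |= 67<<14 -> acc=1098532 shift=21 [end]
Varint 1: bytes[0:3] = A4 86 43 -> value 1098532 (3 byte(s))
  byte[3]=0x53 cont=0 payload=0x53=83: acc |= 83<<0 -> acc=83 shift=7 [end]
Varint 2: bytes[3:4] = 53 -> value 83 (1 byte(s))
  byte[4]=0xF4 cont=1 payload=0x74=116: acc |= 116<<0 -> acc=116 shift=7
  byte[5]=0x8F cont=1 payload=0x0F=15: acc |= 15<<7 -> acc=2036 shift=14
  byte[6]=0x6F cont=0 payload=0x6F=111: acc |= 111<<14 -> acc=1820660 shift=21 [end]
Varint 3: bytes[4:7] = F4 8F 6F -> value 1820660 (3 byte(s))
  byte[7]=0x8F cont=1 payload=0x0F=15: acc |= 15<<0 -> acc=15 shift=7
  byte[8]=0x4F cont=0 payload=0x4F=79: acc |= 79<<7 -> acc=10127 shift=14 [end]
Varint 4: bytes[7:9] = 8F 4F -> value 10127 (2 byte(s))
  byte[9]=0x83 cont=1 payload=0x03=3: acc |= 3<<0 -> acc=3 shift=7
  byte[10]=0x79 cont=0 payload=0x79=121: acc |= 121<<7 -> acc=15491 shift=14 [end]
Varint 5: bytes[9:11] = 83 79 -> value 15491 (2 byte(s))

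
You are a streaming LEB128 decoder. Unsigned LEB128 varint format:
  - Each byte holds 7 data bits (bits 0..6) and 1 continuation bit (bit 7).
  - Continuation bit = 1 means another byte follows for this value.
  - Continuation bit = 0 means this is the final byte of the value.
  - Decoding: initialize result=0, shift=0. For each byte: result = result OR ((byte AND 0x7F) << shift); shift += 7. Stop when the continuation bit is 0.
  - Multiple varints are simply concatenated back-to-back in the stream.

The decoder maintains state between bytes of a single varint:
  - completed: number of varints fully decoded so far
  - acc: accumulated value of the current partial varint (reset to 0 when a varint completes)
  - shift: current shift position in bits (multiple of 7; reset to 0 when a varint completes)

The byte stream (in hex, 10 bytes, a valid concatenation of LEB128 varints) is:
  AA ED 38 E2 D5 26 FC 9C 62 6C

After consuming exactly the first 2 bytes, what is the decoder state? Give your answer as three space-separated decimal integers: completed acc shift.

Answer: 0 13994 14

Derivation:
byte[0]=0xAA cont=1 payload=0x2A: acc |= 42<<0 -> completed=0 acc=42 shift=7
byte[1]=0xED cont=1 payload=0x6D: acc |= 109<<7 -> completed=0 acc=13994 shift=14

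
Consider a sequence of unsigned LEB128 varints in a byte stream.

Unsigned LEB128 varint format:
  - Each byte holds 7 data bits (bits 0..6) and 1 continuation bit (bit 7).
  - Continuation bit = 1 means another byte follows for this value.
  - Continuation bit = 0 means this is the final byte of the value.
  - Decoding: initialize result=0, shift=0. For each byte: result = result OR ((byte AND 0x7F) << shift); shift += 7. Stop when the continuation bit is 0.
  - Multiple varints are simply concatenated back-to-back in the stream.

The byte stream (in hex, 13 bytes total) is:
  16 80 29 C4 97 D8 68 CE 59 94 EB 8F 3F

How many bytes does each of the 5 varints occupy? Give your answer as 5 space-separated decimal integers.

Answer: 1 2 4 2 4

Derivation:
  byte[0]=0x16 cont=0 payload=0x16=22: acc |= 22<<0 -> acc=22 shift=7 [end]
Varint 1: bytes[0:1] = 16 -> value 22 (1 byte(s))
  byte[1]=0x80 cont=1 payload=0x00=0: acc |= 0<<0 -> acc=0 shift=7
  byte[2]=0x29 cont=0 payload=0x29=41: acc |= 41<<7 -> acc=5248 shift=14 [end]
Varint 2: bytes[1:3] = 80 29 -> value 5248 (2 byte(s))
  byte[3]=0xC4 cont=1 payload=0x44=68: acc |= 68<<0 -> acc=68 shift=7
  byte[4]=0x97 cont=1 payload=0x17=23: acc |= 23<<7 -> acc=3012 shift=14
  byte[5]=0xD8 cont=1 payload=0x58=88: acc |= 88<<14 -> acc=1444804 shift=21
  byte[6]=0x68 cont=0 payload=0x68=104: acc |= 104<<21 -> acc=219548612 shift=28 [end]
Varint 3: bytes[3:7] = C4 97 D8 68 -> value 219548612 (4 byte(s))
  byte[7]=0xCE cont=1 payload=0x4E=78: acc |= 78<<0 -> acc=78 shift=7
  byte[8]=0x59 cont=0 payload=0x59=89: acc |= 89<<7 -> acc=11470 shift=14 [end]
Varint 4: bytes[7:9] = CE 59 -> value 11470 (2 byte(s))
  byte[9]=0x94 cont=1 payload=0x14=20: acc |= 20<<0 -> acc=20 shift=7
  byte[10]=0xEB cont=1 payload=0x6B=107: acc |= 107<<7 -> acc=13716 shift=14
  byte[11]=0x8F cont=1 payload=0x0F=15: acc |= 15<<14 -> acc=259476 shift=21
  byte[12]=0x3F cont=0 payload=0x3F=63: acc |= 63<<21 -> acc=132380052 shift=28 [end]
Varint 5: bytes[9:13] = 94 EB 8F 3F -> value 132380052 (4 byte(s))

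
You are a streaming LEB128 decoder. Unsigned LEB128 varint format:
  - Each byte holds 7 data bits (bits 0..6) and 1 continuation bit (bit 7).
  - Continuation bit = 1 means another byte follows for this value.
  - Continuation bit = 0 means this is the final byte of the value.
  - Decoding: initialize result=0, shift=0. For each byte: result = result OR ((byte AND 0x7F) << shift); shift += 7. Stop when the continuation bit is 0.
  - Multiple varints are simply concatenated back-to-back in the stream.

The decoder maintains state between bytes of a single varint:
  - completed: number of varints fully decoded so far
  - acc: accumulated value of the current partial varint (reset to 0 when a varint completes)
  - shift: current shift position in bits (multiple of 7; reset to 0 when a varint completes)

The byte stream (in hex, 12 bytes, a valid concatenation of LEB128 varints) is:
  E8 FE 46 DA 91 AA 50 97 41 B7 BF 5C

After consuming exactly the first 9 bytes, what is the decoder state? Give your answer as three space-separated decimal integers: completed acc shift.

byte[0]=0xE8 cont=1 payload=0x68: acc |= 104<<0 -> completed=0 acc=104 shift=7
byte[1]=0xFE cont=1 payload=0x7E: acc |= 126<<7 -> completed=0 acc=16232 shift=14
byte[2]=0x46 cont=0 payload=0x46: varint #1 complete (value=1163112); reset -> completed=1 acc=0 shift=0
byte[3]=0xDA cont=1 payload=0x5A: acc |= 90<<0 -> completed=1 acc=90 shift=7
byte[4]=0x91 cont=1 payload=0x11: acc |= 17<<7 -> completed=1 acc=2266 shift=14
byte[5]=0xAA cont=1 payload=0x2A: acc |= 42<<14 -> completed=1 acc=690394 shift=21
byte[6]=0x50 cont=0 payload=0x50: varint #2 complete (value=168462554); reset -> completed=2 acc=0 shift=0
byte[7]=0x97 cont=1 payload=0x17: acc |= 23<<0 -> completed=2 acc=23 shift=7
byte[8]=0x41 cont=0 payload=0x41: varint #3 complete (value=8343); reset -> completed=3 acc=0 shift=0

Answer: 3 0 0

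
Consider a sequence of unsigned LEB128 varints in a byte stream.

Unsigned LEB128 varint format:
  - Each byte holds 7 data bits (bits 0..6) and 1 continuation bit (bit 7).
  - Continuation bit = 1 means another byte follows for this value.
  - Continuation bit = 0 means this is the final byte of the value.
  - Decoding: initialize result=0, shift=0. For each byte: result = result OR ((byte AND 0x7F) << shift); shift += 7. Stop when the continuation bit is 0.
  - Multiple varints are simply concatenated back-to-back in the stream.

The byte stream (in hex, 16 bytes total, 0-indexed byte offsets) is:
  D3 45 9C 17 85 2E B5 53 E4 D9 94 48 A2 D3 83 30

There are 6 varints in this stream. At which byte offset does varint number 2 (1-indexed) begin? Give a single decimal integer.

  byte[0]=0xD3 cont=1 payload=0x53=83: acc |= 83<<0 -> acc=83 shift=7
  byte[1]=0x45 cont=0 payload=0x45=69: acc |= 69<<7 -> acc=8915 shift=14 [end]
Varint 1: bytes[0:2] = D3 45 -> value 8915 (2 byte(s))
  byte[2]=0x9C cont=1 payload=0x1C=28: acc |= 28<<0 -> acc=28 shift=7
  byte[3]=0x17 cont=0 payload=0x17=23: acc |= 23<<7 -> acc=2972 shift=14 [end]
Varint 2: bytes[2:4] = 9C 17 -> value 2972 (2 byte(s))
  byte[4]=0x85 cont=1 payload=0x05=5: acc |= 5<<0 -> acc=5 shift=7
  byte[5]=0x2E cont=0 payload=0x2E=46: acc |= 46<<7 -> acc=5893 shift=14 [end]
Varint 3: bytes[4:6] = 85 2E -> value 5893 (2 byte(s))
  byte[6]=0xB5 cont=1 payload=0x35=53: acc |= 53<<0 -> acc=53 shift=7
  byte[7]=0x53 cont=0 payload=0x53=83: acc |= 83<<7 -> acc=10677 shift=14 [end]
Varint 4: bytes[6:8] = B5 53 -> value 10677 (2 byte(s))
  byte[8]=0xE4 cont=1 payload=0x64=100: acc |= 100<<0 -> acc=100 shift=7
  byte[9]=0xD9 cont=1 payload=0x59=89: acc |= 89<<7 -> acc=11492 shift=14
  byte[10]=0x94 cont=1 payload=0x14=20: acc |= 20<<14 -> acc=339172 shift=21
  byte[11]=0x48 cont=0 payload=0x48=72: acc |= 72<<21 -> acc=151334116 shift=28 [end]
Varint 5: bytes[8:12] = E4 D9 94 48 -> value 151334116 (4 byte(s))
  byte[12]=0xA2 cont=1 payload=0x22=34: acc |= 34<<0 -> acc=34 shift=7
  byte[13]=0xD3 cont=1 payload=0x53=83: acc |= 83<<7 -> acc=10658 shift=14
  byte[14]=0x83 cont=1 payload=0x03=3: acc |= 3<<14 -> acc=59810 shift=21
  byte[15]=0x30 cont=0 payload=0x30=48: acc |= 48<<21 -> acc=100723106 shift=28 [end]
Varint 6: bytes[12:16] = A2 D3 83 30 -> value 100723106 (4 byte(s))

Answer: 2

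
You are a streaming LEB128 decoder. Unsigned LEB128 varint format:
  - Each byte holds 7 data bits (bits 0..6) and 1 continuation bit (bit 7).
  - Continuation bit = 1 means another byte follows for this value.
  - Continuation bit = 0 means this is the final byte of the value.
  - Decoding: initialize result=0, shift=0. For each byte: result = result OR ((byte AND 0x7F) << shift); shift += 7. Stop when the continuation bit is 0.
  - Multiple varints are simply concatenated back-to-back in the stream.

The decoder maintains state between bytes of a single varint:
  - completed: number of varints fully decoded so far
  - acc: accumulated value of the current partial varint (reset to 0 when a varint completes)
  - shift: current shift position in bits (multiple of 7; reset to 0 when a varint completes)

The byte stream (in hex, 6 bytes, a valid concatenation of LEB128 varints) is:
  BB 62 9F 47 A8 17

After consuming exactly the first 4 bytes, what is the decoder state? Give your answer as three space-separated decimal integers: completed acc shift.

Answer: 2 0 0

Derivation:
byte[0]=0xBB cont=1 payload=0x3B: acc |= 59<<0 -> completed=0 acc=59 shift=7
byte[1]=0x62 cont=0 payload=0x62: varint #1 complete (value=12603); reset -> completed=1 acc=0 shift=0
byte[2]=0x9F cont=1 payload=0x1F: acc |= 31<<0 -> completed=1 acc=31 shift=7
byte[3]=0x47 cont=0 payload=0x47: varint #2 complete (value=9119); reset -> completed=2 acc=0 shift=0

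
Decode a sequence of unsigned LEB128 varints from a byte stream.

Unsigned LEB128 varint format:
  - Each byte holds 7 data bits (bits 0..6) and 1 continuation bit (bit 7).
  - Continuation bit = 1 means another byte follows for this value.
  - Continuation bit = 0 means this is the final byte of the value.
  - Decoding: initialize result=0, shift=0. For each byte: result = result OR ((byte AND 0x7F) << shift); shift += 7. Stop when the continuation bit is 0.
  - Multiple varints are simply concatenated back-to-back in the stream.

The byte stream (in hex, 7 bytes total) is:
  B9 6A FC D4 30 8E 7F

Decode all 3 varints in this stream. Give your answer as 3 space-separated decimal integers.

Answer: 13625 797308 16270

Derivation:
  byte[0]=0xB9 cont=1 payload=0x39=57: acc |= 57<<0 -> acc=57 shift=7
  byte[1]=0x6A cont=0 payload=0x6A=106: acc |= 106<<7 -> acc=13625 shift=14 [end]
Varint 1: bytes[0:2] = B9 6A -> value 13625 (2 byte(s))
  byte[2]=0xFC cont=1 payload=0x7C=124: acc |= 124<<0 -> acc=124 shift=7
  byte[3]=0xD4 cont=1 payload=0x54=84: acc |= 84<<7 -> acc=10876 shift=14
  byte[4]=0x30 cont=0 payload=0x30=48: acc |= 48<<14 -> acc=797308 shift=21 [end]
Varint 2: bytes[2:5] = FC D4 30 -> value 797308 (3 byte(s))
  byte[5]=0x8E cont=1 payload=0x0E=14: acc |= 14<<0 -> acc=14 shift=7
  byte[6]=0x7F cont=0 payload=0x7F=127: acc |= 127<<7 -> acc=16270 shift=14 [end]
Varint 3: bytes[5:7] = 8E 7F -> value 16270 (2 byte(s))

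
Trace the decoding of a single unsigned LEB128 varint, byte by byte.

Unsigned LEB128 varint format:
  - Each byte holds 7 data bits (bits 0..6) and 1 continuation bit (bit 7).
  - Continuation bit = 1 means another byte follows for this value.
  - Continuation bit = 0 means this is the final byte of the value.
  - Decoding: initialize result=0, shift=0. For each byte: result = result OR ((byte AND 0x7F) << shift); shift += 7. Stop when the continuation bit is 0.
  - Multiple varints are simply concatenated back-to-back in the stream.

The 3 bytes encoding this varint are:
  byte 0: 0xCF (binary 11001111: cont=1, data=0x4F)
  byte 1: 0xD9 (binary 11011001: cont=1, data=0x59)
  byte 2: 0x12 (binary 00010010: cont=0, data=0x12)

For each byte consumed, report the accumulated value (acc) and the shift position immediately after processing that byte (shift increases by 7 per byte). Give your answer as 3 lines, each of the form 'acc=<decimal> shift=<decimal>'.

byte 0=0xCF: payload=0x4F=79, contrib = 79<<0 = 79; acc -> 79, shift -> 7
byte 1=0xD9: payload=0x59=89, contrib = 89<<7 = 11392; acc -> 11471, shift -> 14
byte 2=0x12: payload=0x12=18, contrib = 18<<14 = 294912; acc -> 306383, shift -> 21

Answer: acc=79 shift=7
acc=11471 shift=14
acc=306383 shift=21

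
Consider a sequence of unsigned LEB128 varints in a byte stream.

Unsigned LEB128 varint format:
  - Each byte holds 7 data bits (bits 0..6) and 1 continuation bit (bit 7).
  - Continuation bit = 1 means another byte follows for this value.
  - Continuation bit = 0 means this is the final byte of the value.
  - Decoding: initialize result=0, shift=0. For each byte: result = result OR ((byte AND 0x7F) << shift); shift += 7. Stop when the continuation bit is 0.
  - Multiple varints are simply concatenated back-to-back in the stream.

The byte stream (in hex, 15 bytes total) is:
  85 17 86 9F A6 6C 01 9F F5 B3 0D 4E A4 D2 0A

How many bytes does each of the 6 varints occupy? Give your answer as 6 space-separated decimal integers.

Answer: 2 4 1 4 1 3

Derivation:
  byte[0]=0x85 cont=1 payload=0x05=5: acc |= 5<<0 -> acc=5 shift=7
  byte[1]=0x17 cont=0 payload=0x17=23: acc |= 23<<7 -> acc=2949 shift=14 [end]
Varint 1: bytes[0:2] = 85 17 -> value 2949 (2 byte(s))
  byte[2]=0x86 cont=1 payload=0x06=6: acc |= 6<<0 -> acc=6 shift=7
  byte[3]=0x9F cont=1 payload=0x1F=31: acc |= 31<<7 -> acc=3974 shift=14
  byte[4]=0xA6 cont=1 payload=0x26=38: acc |= 38<<14 -> acc=626566 shift=21
  byte[5]=0x6C cont=0 payload=0x6C=108: acc |= 108<<21 -> acc=227118982 shift=28 [end]
Varint 2: bytes[2:6] = 86 9F A6 6C -> value 227118982 (4 byte(s))
  byte[6]=0x01 cont=0 payload=0x01=1: acc |= 1<<0 -> acc=1 shift=7 [end]
Varint 3: bytes[6:7] = 01 -> value 1 (1 byte(s))
  byte[7]=0x9F cont=1 payload=0x1F=31: acc |= 31<<0 -> acc=31 shift=7
  byte[8]=0xF5 cont=1 payload=0x75=117: acc |= 117<<7 -> acc=15007 shift=14
  byte[9]=0xB3 cont=1 payload=0x33=51: acc |= 51<<14 -> acc=850591 shift=21
  byte[10]=0x0D cont=0 payload=0x0D=13: acc |= 13<<21 -> acc=28113567 shift=28 [end]
Varint 4: bytes[7:11] = 9F F5 B3 0D -> value 28113567 (4 byte(s))
  byte[11]=0x4E cont=0 payload=0x4E=78: acc |= 78<<0 -> acc=78 shift=7 [end]
Varint 5: bytes[11:12] = 4E -> value 78 (1 byte(s))
  byte[12]=0xA4 cont=1 payload=0x24=36: acc |= 36<<0 -> acc=36 shift=7
  byte[13]=0xD2 cont=1 payload=0x52=82: acc |= 82<<7 -> acc=10532 shift=14
  byte[14]=0x0A cont=0 payload=0x0A=10: acc |= 10<<14 -> acc=174372 shift=21 [end]
Varint 6: bytes[12:15] = A4 D2 0A -> value 174372 (3 byte(s))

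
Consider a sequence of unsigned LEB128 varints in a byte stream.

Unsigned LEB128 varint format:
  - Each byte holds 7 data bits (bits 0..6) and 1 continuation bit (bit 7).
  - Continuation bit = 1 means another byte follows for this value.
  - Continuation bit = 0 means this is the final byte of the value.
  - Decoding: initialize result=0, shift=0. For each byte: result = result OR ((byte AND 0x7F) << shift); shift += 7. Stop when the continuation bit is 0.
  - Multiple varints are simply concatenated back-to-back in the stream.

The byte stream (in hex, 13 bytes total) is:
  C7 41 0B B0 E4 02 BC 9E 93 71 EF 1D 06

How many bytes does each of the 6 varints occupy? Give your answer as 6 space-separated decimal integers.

Answer: 2 1 3 4 2 1

Derivation:
  byte[0]=0xC7 cont=1 payload=0x47=71: acc |= 71<<0 -> acc=71 shift=7
  byte[1]=0x41 cont=0 payload=0x41=65: acc |= 65<<7 -> acc=8391 shift=14 [end]
Varint 1: bytes[0:2] = C7 41 -> value 8391 (2 byte(s))
  byte[2]=0x0B cont=0 payload=0x0B=11: acc |= 11<<0 -> acc=11 shift=7 [end]
Varint 2: bytes[2:3] = 0B -> value 11 (1 byte(s))
  byte[3]=0xB0 cont=1 payload=0x30=48: acc |= 48<<0 -> acc=48 shift=7
  byte[4]=0xE4 cont=1 payload=0x64=100: acc |= 100<<7 -> acc=12848 shift=14
  byte[5]=0x02 cont=0 payload=0x02=2: acc |= 2<<14 -> acc=45616 shift=21 [end]
Varint 3: bytes[3:6] = B0 E4 02 -> value 45616 (3 byte(s))
  byte[6]=0xBC cont=1 payload=0x3C=60: acc |= 60<<0 -> acc=60 shift=7
  byte[7]=0x9E cont=1 payload=0x1E=30: acc |= 30<<7 -> acc=3900 shift=14
  byte[8]=0x93 cont=1 payload=0x13=19: acc |= 19<<14 -> acc=315196 shift=21
  byte[9]=0x71 cont=0 payload=0x71=113: acc |= 113<<21 -> acc=237293372 shift=28 [end]
Varint 4: bytes[6:10] = BC 9E 93 71 -> value 237293372 (4 byte(s))
  byte[10]=0xEF cont=1 payload=0x6F=111: acc |= 111<<0 -> acc=111 shift=7
  byte[11]=0x1D cont=0 payload=0x1D=29: acc |= 29<<7 -> acc=3823 shift=14 [end]
Varint 5: bytes[10:12] = EF 1D -> value 3823 (2 byte(s))
  byte[12]=0x06 cont=0 payload=0x06=6: acc |= 6<<0 -> acc=6 shift=7 [end]
Varint 6: bytes[12:13] = 06 -> value 6 (1 byte(s))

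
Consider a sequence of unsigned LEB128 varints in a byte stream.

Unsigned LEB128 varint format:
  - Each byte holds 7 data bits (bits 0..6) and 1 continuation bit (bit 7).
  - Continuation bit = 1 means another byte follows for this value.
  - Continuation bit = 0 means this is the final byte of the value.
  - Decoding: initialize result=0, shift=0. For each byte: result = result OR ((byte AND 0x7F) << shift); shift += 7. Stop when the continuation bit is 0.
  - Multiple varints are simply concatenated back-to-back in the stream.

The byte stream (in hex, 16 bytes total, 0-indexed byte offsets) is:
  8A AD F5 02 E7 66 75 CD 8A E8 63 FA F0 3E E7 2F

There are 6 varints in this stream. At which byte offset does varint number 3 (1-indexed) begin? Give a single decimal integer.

  byte[0]=0x8A cont=1 payload=0x0A=10: acc |= 10<<0 -> acc=10 shift=7
  byte[1]=0xAD cont=1 payload=0x2D=45: acc |= 45<<7 -> acc=5770 shift=14
  byte[2]=0xF5 cont=1 payload=0x75=117: acc |= 117<<14 -> acc=1922698 shift=21
  byte[3]=0x02 cont=0 payload=0x02=2: acc |= 2<<21 -> acc=6117002 shift=28 [end]
Varint 1: bytes[0:4] = 8A AD F5 02 -> value 6117002 (4 byte(s))
  byte[4]=0xE7 cont=1 payload=0x67=103: acc |= 103<<0 -> acc=103 shift=7
  byte[5]=0x66 cont=0 payload=0x66=102: acc |= 102<<7 -> acc=13159 shift=14 [end]
Varint 2: bytes[4:6] = E7 66 -> value 13159 (2 byte(s))
  byte[6]=0x75 cont=0 payload=0x75=117: acc |= 117<<0 -> acc=117 shift=7 [end]
Varint 3: bytes[6:7] = 75 -> value 117 (1 byte(s))
  byte[7]=0xCD cont=1 payload=0x4D=77: acc |= 77<<0 -> acc=77 shift=7
  byte[8]=0x8A cont=1 payload=0x0A=10: acc |= 10<<7 -> acc=1357 shift=14
  byte[9]=0xE8 cont=1 payload=0x68=104: acc |= 104<<14 -> acc=1705293 shift=21
  byte[10]=0x63 cont=0 payload=0x63=99: acc |= 99<<21 -> acc=209323341 shift=28 [end]
Varint 4: bytes[7:11] = CD 8A E8 63 -> value 209323341 (4 byte(s))
  byte[11]=0xFA cont=1 payload=0x7A=122: acc |= 122<<0 -> acc=122 shift=7
  byte[12]=0xF0 cont=1 payload=0x70=112: acc |= 112<<7 -> acc=14458 shift=14
  byte[13]=0x3E cont=0 payload=0x3E=62: acc |= 62<<14 -> acc=1030266 shift=21 [end]
Varint 5: bytes[11:14] = FA F0 3E -> value 1030266 (3 byte(s))
  byte[14]=0xE7 cont=1 payload=0x67=103: acc |= 103<<0 -> acc=103 shift=7
  byte[15]=0x2F cont=0 payload=0x2F=47: acc |= 47<<7 -> acc=6119 shift=14 [end]
Varint 6: bytes[14:16] = E7 2F -> value 6119 (2 byte(s))

Answer: 6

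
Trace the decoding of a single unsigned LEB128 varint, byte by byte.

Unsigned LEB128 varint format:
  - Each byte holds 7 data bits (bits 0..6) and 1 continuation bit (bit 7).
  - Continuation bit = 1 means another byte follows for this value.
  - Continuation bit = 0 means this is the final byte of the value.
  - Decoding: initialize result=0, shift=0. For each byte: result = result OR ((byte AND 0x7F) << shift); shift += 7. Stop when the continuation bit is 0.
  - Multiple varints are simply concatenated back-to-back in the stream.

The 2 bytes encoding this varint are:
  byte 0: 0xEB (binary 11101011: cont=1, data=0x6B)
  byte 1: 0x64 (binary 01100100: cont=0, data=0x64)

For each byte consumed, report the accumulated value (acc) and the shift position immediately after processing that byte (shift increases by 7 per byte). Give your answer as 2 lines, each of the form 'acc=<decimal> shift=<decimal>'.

Answer: acc=107 shift=7
acc=12907 shift=14

Derivation:
byte 0=0xEB: payload=0x6B=107, contrib = 107<<0 = 107; acc -> 107, shift -> 7
byte 1=0x64: payload=0x64=100, contrib = 100<<7 = 12800; acc -> 12907, shift -> 14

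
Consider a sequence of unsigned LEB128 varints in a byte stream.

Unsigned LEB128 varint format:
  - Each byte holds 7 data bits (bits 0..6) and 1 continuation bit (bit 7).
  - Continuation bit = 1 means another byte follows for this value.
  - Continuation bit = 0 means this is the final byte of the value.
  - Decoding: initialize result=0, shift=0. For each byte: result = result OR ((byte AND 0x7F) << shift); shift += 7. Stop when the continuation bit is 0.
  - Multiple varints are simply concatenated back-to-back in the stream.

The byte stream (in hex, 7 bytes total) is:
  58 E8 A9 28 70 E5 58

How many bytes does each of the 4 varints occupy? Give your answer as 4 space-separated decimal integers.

  byte[0]=0x58 cont=0 payload=0x58=88: acc |= 88<<0 -> acc=88 shift=7 [end]
Varint 1: bytes[0:1] = 58 -> value 88 (1 byte(s))
  byte[1]=0xE8 cont=1 payload=0x68=104: acc |= 104<<0 -> acc=104 shift=7
  byte[2]=0xA9 cont=1 payload=0x29=41: acc |= 41<<7 -> acc=5352 shift=14
  byte[3]=0x28 cont=0 payload=0x28=40: acc |= 40<<14 -> acc=660712 shift=21 [end]
Varint 2: bytes[1:4] = E8 A9 28 -> value 660712 (3 byte(s))
  byte[4]=0x70 cont=0 payload=0x70=112: acc |= 112<<0 -> acc=112 shift=7 [end]
Varint 3: bytes[4:5] = 70 -> value 112 (1 byte(s))
  byte[5]=0xE5 cont=1 payload=0x65=101: acc |= 101<<0 -> acc=101 shift=7
  byte[6]=0x58 cont=0 payload=0x58=88: acc |= 88<<7 -> acc=11365 shift=14 [end]
Varint 4: bytes[5:7] = E5 58 -> value 11365 (2 byte(s))

Answer: 1 3 1 2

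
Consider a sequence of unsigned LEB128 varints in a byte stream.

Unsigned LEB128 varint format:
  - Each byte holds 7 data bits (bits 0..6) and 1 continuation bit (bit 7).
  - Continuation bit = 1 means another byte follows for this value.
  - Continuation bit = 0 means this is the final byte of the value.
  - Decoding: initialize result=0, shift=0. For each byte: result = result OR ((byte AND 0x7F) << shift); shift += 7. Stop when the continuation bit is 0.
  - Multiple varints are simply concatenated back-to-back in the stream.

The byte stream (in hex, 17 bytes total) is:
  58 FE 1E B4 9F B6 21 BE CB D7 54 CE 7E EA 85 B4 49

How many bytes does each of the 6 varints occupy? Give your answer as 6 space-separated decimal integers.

Answer: 1 2 4 4 2 4

Derivation:
  byte[0]=0x58 cont=0 payload=0x58=88: acc |= 88<<0 -> acc=88 shift=7 [end]
Varint 1: bytes[0:1] = 58 -> value 88 (1 byte(s))
  byte[1]=0xFE cont=1 payload=0x7E=126: acc |= 126<<0 -> acc=126 shift=7
  byte[2]=0x1E cont=0 payload=0x1E=30: acc |= 30<<7 -> acc=3966 shift=14 [end]
Varint 2: bytes[1:3] = FE 1E -> value 3966 (2 byte(s))
  byte[3]=0xB4 cont=1 payload=0x34=52: acc |= 52<<0 -> acc=52 shift=7
  byte[4]=0x9F cont=1 payload=0x1F=31: acc |= 31<<7 -> acc=4020 shift=14
  byte[5]=0xB6 cont=1 payload=0x36=54: acc |= 54<<14 -> acc=888756 shift=21
  byte[6]=0x21 cont=0 payload=0x21=33: acc |= 33<<21 -> acc=70094772 shift=28 [end]
Varint 3: bytes[3:7] = B4 9F B6 21 -> value 70094772 (4 byte(s))
  byte[7]=0xBE cont=1 payload=0x3E=62: acc |= 62<<0 -> acc=62 shift=7
  byte[8]=0xCB cont=1 payload=0x4B=75: acc |= 75<<7 -> acc=9662 shift=14
  byte[9]=0xD7 cont=1 payload=0x57=87: acc |= 87<<14 -> acc=1435070 shift=21
  byte[10]=0x54 cont=0 payload=0x54=84: acc |= 84<<21 -> acc=177595838 shift=28 [end]
Varint 4: bytes[7:11] = BE CB D7 54 -> value 177595838 (4 byte(s))
  byte[11]=0xCE cont=1 payload=0x4E=78: acc |= 78<<0 -> acc=78 shift=7
  byte[12]=0x7E cont=0 payload=0x7E=126: acc |= 126<<7 -> acc=16206 shift=14 [end]
Varint 5: bytes[11:13] = CE 7E -> value 16206 (2 byte(s))
  byte[13]=0xEA cont=1 payload=0x6A=106: acc |= 106<<0 -> acc=106 shift=7
  byte[14]=0x85 cont=1 payload=0x05=5: acc |= 5<<7 -> acc=746 shift=14
  byte[15]=0xB4 cont=1 payload=0x34=52: acc |= 52<<14 -> acc=852714 shift=21
  byte[16]=0x49 cont=0 payload=0x49=73: acc |= 73<<21 -> acc=153944810 shift=28 [end]
Varint 6: bytes[13:17] = EA 85 B4 49 -> value 153944810 (4 byte(s))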